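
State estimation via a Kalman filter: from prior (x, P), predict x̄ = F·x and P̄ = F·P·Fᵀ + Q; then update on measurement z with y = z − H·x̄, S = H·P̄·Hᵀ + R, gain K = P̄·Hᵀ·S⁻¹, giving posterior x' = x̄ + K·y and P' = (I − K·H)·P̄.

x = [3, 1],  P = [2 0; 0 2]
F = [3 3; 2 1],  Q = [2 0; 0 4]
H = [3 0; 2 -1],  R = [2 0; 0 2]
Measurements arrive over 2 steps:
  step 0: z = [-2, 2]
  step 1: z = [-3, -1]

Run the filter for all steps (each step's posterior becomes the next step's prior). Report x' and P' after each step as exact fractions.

step 0: x' = [-95/229, -406/229], P' = [142/687 226/687; 226/687 1366/687]
step 1: x' = [-17033/16734, -14873/16734], P' = [5068/25101 7549/25101; 7549/25101 45751/25101]

step 0: x̄ = F·x = [12, 7]
step 0: P̄ = F·P·Fᵀ + Q = [38 18; 18 14]
step 0: y = z − H·x̄ = [-38, -15]
step 0: S = H·P̄·Hᵀ + R = [344 174; 174 96]
step 0: K = P̄·Hᵀ·S⁻¹ = [71/229 29/687; 113/229 -457/687]
step 0: x' = x̄ + K·y = [-95/229, -406/229]
step 0: P' = (I − K·H)·P̄ = [142/687 226/687; 226/687 1366/687]
step 1: x̄ = F·x = [-1503/229, -596/229]
step 1: P̄ = F·P·Fᵀ + Q = [6338/229 2328/229; 2328/229 1862/229]
step 1: y = z − H·x̄ = [3822/229, 2181/229]
step 1: S = H·P̄·Hᵀ + R = [57500/229 31044/229; 31044/229 18360/229]
step 1: K = P̄·Hᵀ·S⁻¹ = [2534/8367 2587/50202; 7549/16734 -30653/50202]
step 1: x' = x̄ + K·y = [-17033/16734, -14873/16734]
step 1: P' = (I − K·H)·P̄ = [5068/25101 7549/25101; 7549/25101 45751/25101]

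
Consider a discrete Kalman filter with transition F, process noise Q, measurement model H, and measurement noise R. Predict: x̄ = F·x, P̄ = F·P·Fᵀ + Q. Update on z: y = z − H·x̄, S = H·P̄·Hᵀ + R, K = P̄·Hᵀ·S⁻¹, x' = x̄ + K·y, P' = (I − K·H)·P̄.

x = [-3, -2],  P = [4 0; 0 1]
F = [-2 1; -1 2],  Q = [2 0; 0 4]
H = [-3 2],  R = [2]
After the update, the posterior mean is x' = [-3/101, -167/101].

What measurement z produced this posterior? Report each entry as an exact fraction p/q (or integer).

x̄ = F·x = [4, -1]
P̄ = F·P·Fᵀ + Q = [19 10; 10 12]
S = H·P̄·Hᵀ + R = [101]
K = P̄·Hᵀ·S⁻¹ = [-37/101; -6/101]
x' − x̄ = [-407/101, -66/101] = K·y
y = (KᵀK)⁻¹·Kᵀ·(x' − x̄) = [11]
z = y + H·x̄ = [11] + [-14] = [-3]

z = [-3]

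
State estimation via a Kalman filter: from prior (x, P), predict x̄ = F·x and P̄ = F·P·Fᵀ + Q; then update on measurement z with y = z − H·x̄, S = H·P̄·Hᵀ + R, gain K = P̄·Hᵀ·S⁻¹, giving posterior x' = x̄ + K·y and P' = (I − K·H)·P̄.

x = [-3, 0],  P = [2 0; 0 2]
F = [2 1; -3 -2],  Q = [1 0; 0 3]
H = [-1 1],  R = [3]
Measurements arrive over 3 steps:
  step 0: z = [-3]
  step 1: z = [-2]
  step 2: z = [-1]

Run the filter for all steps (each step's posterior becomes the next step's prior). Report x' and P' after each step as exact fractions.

step 0: x' = [12/25, -9/5], P' = [32/25 1/5; 1/5 2]
step 1: x' = [1427/1575, -1348/1575], P' = [1949/1575 299/1575; 299/1575 3149/1575]
step 2: x' = [60274/97061, -41335/97061], P' = [119861/97061 18458/97061; 18458/97061 194063/97061]

step 0: x̄ = F·x = [-6, 9]
step 0: P̄ = F·P·Fᵀ + Q = [11 -16; -16 29]
step 0: y = z − H·x̄ = [-18]
step 0: S = H·P̄·Hᵀ + R = [75]
step 0: K = P̄·Hᵀ·S⁻¹ = [-9/25; 3/5]
step 0: x' = x̄ + K·y = [12/25, -9/5]
step 0: P' = (I − K·H)·P̄ = [32/25 1/5; 1/5 2]
step 1: x̄ = F·x = [-21/25, 54/25]
step 1: P̄ = F·P·Fᵀ + Q = [223/25 -327/25; -327/25 623/25]
step 1: y = z − H·x̄ = [-5]
step 1: S = H·P̄·Hᵀ + R = [63]
step 1: K = P̄·Hᵀ·S⁻¹ = [-22/63; 38/63]
step 1: x' = x̄ + K·y = [1427/1575, -1348/1575]
step 1: P' = (I − K·H)·P̄ = [1949/1575 299/1575; 299/1575 3149/1575]
step 2: x̄ = F·x = [502/525, -317/315]
step 2: P̄ = F·P·Fᵀ + Q = [1524/175 -1339/105; -1339/105 1538/63]
step 2: y = z − H·x̄ = [1516/1575]
step 2: S = H·P̄·Hᵀ + R = [97061/1575]
step 2: K = P̄·Hᵀ·S⁻¹ = [-33801/97061; 58535/97061]
step 2: x' = x̄ + K·y = [60274/97061, -41335/97061]
step 2: P' = (I − K·H)·P̄ = [119861/97061 18458/97061; 18458/97061 194063/97061]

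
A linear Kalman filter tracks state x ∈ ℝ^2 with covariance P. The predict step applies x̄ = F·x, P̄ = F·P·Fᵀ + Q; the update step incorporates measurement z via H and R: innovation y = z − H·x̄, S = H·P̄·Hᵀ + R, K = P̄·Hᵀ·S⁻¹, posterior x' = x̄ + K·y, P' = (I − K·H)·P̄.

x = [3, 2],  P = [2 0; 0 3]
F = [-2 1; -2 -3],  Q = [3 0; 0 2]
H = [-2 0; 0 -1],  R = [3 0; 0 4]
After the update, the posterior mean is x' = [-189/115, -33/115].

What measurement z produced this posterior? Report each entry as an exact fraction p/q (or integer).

x̄ = F·x = [-4, -12]
P̄ = F·P·Fᵀ + Q = [14 -1; -1 37]
S = H·P̄·Hᵀ + R = [59 -2; -2 41]
K = P̄·Hᵀ·S⁻¹ = [-382/805 1/805; 8/2415 -2179/2415]
x' − x̄ = [271/115, 1347/115] = K·y
y = (KᵀK)⁻¹·Kᵀ·(x' − x̄) = [-5, -13]
z = y + H·x̄ = [-5, -13] + [8, 12] = [3, -1]

z = [3, -1]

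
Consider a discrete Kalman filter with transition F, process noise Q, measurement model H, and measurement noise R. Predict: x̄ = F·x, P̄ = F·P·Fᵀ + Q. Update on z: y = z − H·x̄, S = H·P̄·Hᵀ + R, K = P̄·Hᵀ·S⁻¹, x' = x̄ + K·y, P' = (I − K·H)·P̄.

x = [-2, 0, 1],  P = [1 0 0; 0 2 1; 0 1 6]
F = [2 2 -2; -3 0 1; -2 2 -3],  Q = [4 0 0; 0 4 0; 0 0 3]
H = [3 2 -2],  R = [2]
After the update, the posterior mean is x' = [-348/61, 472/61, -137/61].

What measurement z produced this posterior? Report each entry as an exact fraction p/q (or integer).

x̄ = F·x = [-6, 7, 1]
P̄ = F·P·Fᵀ + Q = [32 -16 30; -16 19 -10; 30 -10 57]
S = H·P̄·Hᵀ + R = [122]
K = P̄·Hᵀ·S⁻¹ = [2/61; 5/61; -22/61]
x' − x̄ = [18/61, 45/61, -198/61] = K·y
y = (KᵀK)⁻¹·Kᵀ·(x' − x̄) = [9]
z = y + H·x̄ = [9] + [-6] = [3]

z = [3]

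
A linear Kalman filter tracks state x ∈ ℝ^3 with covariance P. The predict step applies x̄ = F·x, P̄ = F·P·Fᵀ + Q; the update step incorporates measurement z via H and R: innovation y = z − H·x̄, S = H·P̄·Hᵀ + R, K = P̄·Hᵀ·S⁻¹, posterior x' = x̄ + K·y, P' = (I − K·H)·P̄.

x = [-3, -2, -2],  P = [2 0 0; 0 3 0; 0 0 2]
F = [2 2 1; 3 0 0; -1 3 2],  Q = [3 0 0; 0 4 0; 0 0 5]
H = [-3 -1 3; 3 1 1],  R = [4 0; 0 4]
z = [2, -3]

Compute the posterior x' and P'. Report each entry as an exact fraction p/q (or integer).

x̄ = F·x = [-12, -9, -7]
P̄ = F·P·Fᵀ + Q = [25 12 18; 12 22 -6; 18 -6 42]
y = z − H·x̄ = [-22, 49]
S = H·P̄·Hᵀ + R = [413 -97; -97 461]
K = P̄·Hᵀ·S⁻¹ = [-419/15082 3347/15082; -3749/22623 1763/22623; 1862/7541 1864/7541]
x' = x̄ + K·y = [-7763/15082, -34742/22623, -2415/7541]
P' = (I − K·H)·P̄ = [5894/7541 -12452/7541 1464/7541; -12452/7541 121106/22623 -662/7541; 1464/7541 -662/7541 3726/7541]

x' = [-7763/15082, -34742/22623, -2415/7541]
P' = [5894/7541 -12452/7541 1464/7541; -12452/7541 121106/22623 -662/7541; 1464/7541 -662/7541 3726/7541]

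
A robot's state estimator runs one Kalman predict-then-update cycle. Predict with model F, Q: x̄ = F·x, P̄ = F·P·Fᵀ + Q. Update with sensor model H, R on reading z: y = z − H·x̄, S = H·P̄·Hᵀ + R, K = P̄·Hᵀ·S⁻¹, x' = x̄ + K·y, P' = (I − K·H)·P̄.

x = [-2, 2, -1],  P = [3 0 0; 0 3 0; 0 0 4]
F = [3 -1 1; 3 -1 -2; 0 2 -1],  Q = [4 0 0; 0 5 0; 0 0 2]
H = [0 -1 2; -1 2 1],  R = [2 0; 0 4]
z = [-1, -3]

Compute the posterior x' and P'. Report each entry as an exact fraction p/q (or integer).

x' = [-818/327, -3925/1962, -2647/1962]
P' = [7318/327 2948/327 1354/327; 2948/327 4256/981 1790/981; 1354/327 1790/981 1208/981]

x̄ = F·x = [-9, -6, 5]
P̄ = F·P·Fᵀ + Q = [38 22 -10; 22 51 2; -10 2 18]
y = z − H·x̄ = [-17, -5]
S = H·P̄·Hᵀ + R = [117 -18; -18 204]
K = P̄·Hᵀ·S⁻¹ = [-40/109 -17/327; -338/981 81/218; 313/981 121/654]
x' = x̄ + K·y = [-818/327, -3925/1962, -2647/1962]
P' = (I − K·H)·P̄ = [7318/327 2948/327 1354/327; 2948/327 4256/981 1790/981; 1354/327 1790/981 1208/981]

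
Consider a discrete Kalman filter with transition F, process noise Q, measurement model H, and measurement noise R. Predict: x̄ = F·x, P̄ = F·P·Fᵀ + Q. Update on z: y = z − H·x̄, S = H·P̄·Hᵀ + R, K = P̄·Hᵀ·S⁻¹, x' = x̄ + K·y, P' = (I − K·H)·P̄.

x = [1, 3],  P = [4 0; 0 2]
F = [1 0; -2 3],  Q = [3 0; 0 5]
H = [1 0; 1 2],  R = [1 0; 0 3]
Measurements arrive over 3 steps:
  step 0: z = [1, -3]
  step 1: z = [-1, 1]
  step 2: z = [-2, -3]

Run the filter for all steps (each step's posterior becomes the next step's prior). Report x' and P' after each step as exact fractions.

step 0: x̄ = F·x = [1, 7]
step 0: P̄ = F·P·Fᵀ + Q = [7 -8; -8 39]
step 0: y = z − H·x̄ = [0, -18]
step 0: S = H·P̄·Hᵀ + R = [8 -9; -9 134]
step 0: K = P̄·Hᵀ·S⁻¹ = [857/991 -9/991; -442/991 488/991]
step 0: x' = x̄ + K·y = [1153/991, -1847/991]
step 0: P' = (I − K·H)·P̄ = [857/991 -442/991; -442/991 953/991]
step 1: x̄ = F·x = [1153/991, -7847/991]
step 1: P̄ = F·P·Fᵀ + Q = [3830/991 -3040/991; -3040/991 22264/991]
step 1: y = z − H·x̄ = [-2144/991, 15532/991]
step 1: S = H·P̄·Hᵀ + R = [4821/991 -2250/991; -2250/991 83699/991]
step 1: K = P̄·Hᵀ·S⁻¹ = [318370/402069 -750/134023; -162560/402069 64976/134023]
step 1: x' = x̄ + K·y = [-256253/402069, 223123/402069]
step 1: P' = (I − K·H)·P̄ = [318370/402069 -162560/402069; -162560/402069 373672/402069]
step 2: x̄ = F·x = [-256253/402069, 1181875/402069]
step 2: P̄ = F·P·Fᵀ + Q = [1524577/402069 -1124420/402069; -1124420/402069 8597593/402069]
step 2: y = z − H·x̄ = [-547885/402069, -1104568/134023]
step 2: S = H·P̄·Hᵀ + R = [1926646/402069 -241421/134023; -241421/134023 10874492/134023]
step 2: K = P̄·Hᵀ·S⁻¹ = [122398007/155021483 -724263/155021483; -62285398/155021483 74982904/155021483]
step 2: x' = x̄ + K·y = [-259619018/155021483, -77424269/155021483]
step 2: P' = (I − K·H)·P̄ = [122398007/155021483 -62285398/155021483; -62285398/155021483 143617055/155021483]

step 0: x' = [1153/991, -1847/991], P' = [857/991 -442/991; -442/991 953/991]
step 1: x' = [-256253/402069, 223123/402069], P' = [318370/402069 -162560/402069; -162560/402069 373672/402069]
step 2: x' = [-259619018/155021483, -77424269/155021483], P' = [122398007/155021483 -62285398/155021483; -62285398/155021483 143617055/155021483]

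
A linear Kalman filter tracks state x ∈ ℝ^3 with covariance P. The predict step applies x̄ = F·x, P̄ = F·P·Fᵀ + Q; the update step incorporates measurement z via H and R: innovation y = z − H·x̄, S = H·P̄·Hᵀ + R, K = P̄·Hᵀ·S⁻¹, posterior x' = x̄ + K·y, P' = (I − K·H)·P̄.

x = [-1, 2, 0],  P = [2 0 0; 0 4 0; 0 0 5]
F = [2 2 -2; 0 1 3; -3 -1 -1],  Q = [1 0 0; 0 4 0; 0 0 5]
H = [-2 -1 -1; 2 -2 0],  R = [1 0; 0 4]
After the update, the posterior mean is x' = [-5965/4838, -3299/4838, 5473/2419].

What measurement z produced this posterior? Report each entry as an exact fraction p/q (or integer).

x̄ = F·x = [2, 2, 1]
P̄ = F·P·Fᵀ + Q = [45 -22 -10; -22 53 -19; -10 -19 32]
S = H·P̄·Hᵀ + R = [100 -136; -136 572]
K = P̄·Hᵀ·S⁻¹ = [-1869/4838 689/4838; -1835/4838 -1705/4838; 1613/9676 172/2419]
x' − x̄ = [-15641/4838, -12975/4838, 3054/2419] = K·y
y = (KᵀK)⁻¹·Kᵀ·(x' − x̄) = [8, -1]
z = y + H·x̄ = [8, -1] + [-7, 0] = [1, -1]

z = [1, -1]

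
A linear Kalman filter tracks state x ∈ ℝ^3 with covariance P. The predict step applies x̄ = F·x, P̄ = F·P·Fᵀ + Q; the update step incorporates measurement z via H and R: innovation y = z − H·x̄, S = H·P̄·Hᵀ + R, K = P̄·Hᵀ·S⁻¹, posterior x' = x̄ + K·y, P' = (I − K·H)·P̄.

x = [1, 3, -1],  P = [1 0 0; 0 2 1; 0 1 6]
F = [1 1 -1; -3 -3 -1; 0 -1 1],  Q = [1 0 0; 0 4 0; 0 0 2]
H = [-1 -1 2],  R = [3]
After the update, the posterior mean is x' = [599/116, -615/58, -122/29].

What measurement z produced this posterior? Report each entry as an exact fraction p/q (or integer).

x̄ = F·x = [5, -11, -4]
P̄ = F·P·Fᵀ + Q = [8 -1 -6; -1 43 -2; -6 -2 8]
S = H·P̄·Hᵀ + R = [116]
K = P̄·Hᵀ·S⁻¹ = [-19/116; -23/58; 6/29]
x' − x̄ = [19/116, 23/58, -6/29] = K·y
y = (KᵀK)⁻¹·Kᵀ·(x' − x̄) = [-1]
z = y + H·x̄ = [-1] + [-2] = [-3]

z = [-3]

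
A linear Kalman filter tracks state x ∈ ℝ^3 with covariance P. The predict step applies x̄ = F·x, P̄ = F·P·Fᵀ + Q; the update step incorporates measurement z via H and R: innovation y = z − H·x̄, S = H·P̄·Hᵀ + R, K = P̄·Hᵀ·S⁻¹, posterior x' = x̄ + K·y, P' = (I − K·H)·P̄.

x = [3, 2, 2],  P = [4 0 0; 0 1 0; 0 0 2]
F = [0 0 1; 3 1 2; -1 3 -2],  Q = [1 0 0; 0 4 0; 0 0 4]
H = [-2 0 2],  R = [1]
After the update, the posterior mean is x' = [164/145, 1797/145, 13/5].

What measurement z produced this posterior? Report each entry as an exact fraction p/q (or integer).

z = [3]

x̄ = F·x = [2, 15, -1]
P̄ = F·P·Fᵀ + Q = [3 4 -4; 4 49 -17; -4 -17 25]
S = H·P̄·Hᵀ + R = [145]
K = P̄·Hᵀ·S⁻¹ = [-14/145; -42/145; 2/5]
x' − x̄ = [-126/145, -378/145, 18/5] = K·y
y = (KᵀK)⁻¹·Kᵀ·(x' − x̄) = [9]
z = y + H·x̄ = [9] + [-6] = [3]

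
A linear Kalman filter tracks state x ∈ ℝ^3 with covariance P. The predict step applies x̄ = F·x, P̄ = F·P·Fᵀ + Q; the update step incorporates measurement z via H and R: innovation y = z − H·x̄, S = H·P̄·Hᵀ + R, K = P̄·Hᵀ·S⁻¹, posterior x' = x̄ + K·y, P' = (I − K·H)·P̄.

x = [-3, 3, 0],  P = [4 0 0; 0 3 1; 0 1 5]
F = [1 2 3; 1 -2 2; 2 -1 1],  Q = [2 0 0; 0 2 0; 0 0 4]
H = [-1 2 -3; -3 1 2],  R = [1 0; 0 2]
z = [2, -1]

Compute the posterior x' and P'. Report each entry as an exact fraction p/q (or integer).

x̄ = F·x = [3, -9, -9]
P̄ = F·P·Fᵀ + Q = [75 20 16; 20 30 20; 16 20 26]
y = z − H·x̄ = [-4, 35]
S = H·P̄·Hᵀ + R = [206 121; 121 579]
K = P̄·Hᵀ·S⁻¹ = [-27124/104633 -25595/104633; -12790/104633 4480/104633; -34170/104633 11478/104633]
x' = x̄ + K·y = [-473430/104633, -733737/104633, -403287/104633]
P' = (I − K·H)·P̄ = [1168248/104633 1806130/104633 823712/104633; 1806130/104633 2838390/104633 1294480/104633; 823712/104633 1294480/104633 599806/104633]

x' = [-473430/104633, -733737/104633, -403287/104633]
P' = [1168248/104633 1806130/104633 823712/104633; 1806130/104633 2838390/104633 1294480/104633; 823712/104633 1294480/104633 599806/104633]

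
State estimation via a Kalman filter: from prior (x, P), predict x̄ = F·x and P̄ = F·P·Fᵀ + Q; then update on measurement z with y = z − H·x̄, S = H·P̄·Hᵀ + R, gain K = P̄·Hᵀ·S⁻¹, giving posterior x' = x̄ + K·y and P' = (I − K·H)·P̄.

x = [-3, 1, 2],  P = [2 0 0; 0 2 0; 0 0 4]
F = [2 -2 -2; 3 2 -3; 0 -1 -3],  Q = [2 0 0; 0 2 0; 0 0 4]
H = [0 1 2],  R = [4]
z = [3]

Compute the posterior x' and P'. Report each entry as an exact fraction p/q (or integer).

x' = [-66/13, -223/91, 233/91]
P' = [190/13 -20/13 16/13; -20/13 1728/91 -800/91; 16/13 -800/91 458/91]

x̄ = F·x = [-12, -13, -7]
P̄ = F·P·Fᵀ + Q = [34 28 28; 28 64 32; 28 32 42]
y = z − H·x̄ = [30]
S = H·P̄·Hᵀ + R = [364]
K = P̄·Hᵀ·S⁻¹ = [3/13; 32/91; 29/91]
x' = x̄ + K·y = [-66/13, -223/91, 233/91]
P' = (I − K·H)·P̄ = [190/13 -20/13 16/13; -20/13 1728/91 -800/91; 16/13 -800/91 458/91]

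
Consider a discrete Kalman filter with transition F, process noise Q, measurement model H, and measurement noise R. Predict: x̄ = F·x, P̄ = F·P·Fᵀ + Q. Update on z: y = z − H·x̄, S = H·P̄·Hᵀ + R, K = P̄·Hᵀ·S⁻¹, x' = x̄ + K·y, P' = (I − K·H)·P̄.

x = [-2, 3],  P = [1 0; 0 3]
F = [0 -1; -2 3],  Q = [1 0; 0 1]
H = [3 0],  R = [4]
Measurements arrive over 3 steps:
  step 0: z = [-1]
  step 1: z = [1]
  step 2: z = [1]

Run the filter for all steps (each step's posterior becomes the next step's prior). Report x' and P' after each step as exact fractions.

step 0: x' = [-3/5, 38/5], P' = [2/5 -9/10; -9/10 551/40]
step 1: x' = [557/5479, 8331/5479], P' = [2364/5479 -6900/5479; -6900/5479 83162/5479]
step 2: x' = [232599/819685, -820459/819685], P' = [354564/819685 -1053144/819685; -1053144/819685 12727879/819685]

step 0: x̄ = F·x = [-3, 13]
step 0: P̄ = F·P·Fᵀ + Q = [4 -9; -9 32]
step 0: y = z − H·x̄ = [8]
step 0: S = H·P̄·Hᵀ + R = [40]
step 0: K = P̄·Hᵀ·S⁻¹ = [3/10; -27/40]
step 0: x' = x̄ + K·y = [-3/5, 38/5]
step 0: P' = (I − K·H)·P̄ = [2/5 -9/10; -9/10 551/40]
step 1: x̄ = F·x = [-38/5, 24]
step 1: P̄ = F·P·Fᵀ + Q = [591/40 -345/8; -345/8 1099/8]
step 1: y = z − H·x̄ = [119/5]
step 1: S = H·P̄·Hᵀ + R = [5479/40]
step 1: K = P̄·Hᵀ·S⁻¹ = [1773/5479; -5175/5479]
step 1: x' = x̄ + K·y = [557/5479, 8331/5479]
step 1: P' = (I − K·H)·P̄ = [2364/5479 -6900/5479; -6900/5479 83162/5479]
step 2: x̄ = F·x = [-8331/5479, 23879/5479]
step 2: P̄ = F·P·Fᵀ + Q = [88641/5479 -263286/5479; -263286/5479 846193/5479]
step 2: y = z − H·x̄ = [30472/5479]
step 2: S = H·P̄·Hᵀ + R = [819685/5479]
step 2: K = P̄·Hᵀ·S⁻¹ = [265923/819685; -789858/819685]
step 2: x' = x̄ + K·y = [232599/819685, -820459/819685]
step 2: P' = (I − K·H)·P̄ = [354564/819685 -1053144/819685; -1053144/819685 12727879/819685]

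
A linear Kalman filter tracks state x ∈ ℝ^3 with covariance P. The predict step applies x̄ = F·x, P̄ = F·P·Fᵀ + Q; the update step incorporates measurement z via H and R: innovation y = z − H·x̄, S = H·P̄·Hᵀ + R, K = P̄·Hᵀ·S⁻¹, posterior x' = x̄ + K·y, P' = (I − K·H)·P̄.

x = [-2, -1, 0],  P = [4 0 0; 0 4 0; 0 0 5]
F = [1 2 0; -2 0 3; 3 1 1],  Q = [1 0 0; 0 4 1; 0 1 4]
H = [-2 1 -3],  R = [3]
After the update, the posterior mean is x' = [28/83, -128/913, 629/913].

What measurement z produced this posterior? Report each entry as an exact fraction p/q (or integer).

x̄ = F·x = [-4, 4, -7]
P̄ = F·P·Fᵀ + Q = [21 -8 20; -8 65 -8; 20 -8 49]
S = H·P̄·Hᵀ + R = [913]
K = P̄·Hᵀ·S⁻¹ = [-10/83; 105/913; -195/913]
x' − x̄ = [360/83, -3780/913, 7020/913] = K·y
y = (KᵀK)⁻¹·Kᵀ·(x' − x̄) = [-36]
z = y + H·x̄ = [-36] + [33] = [-3]

z = [-3]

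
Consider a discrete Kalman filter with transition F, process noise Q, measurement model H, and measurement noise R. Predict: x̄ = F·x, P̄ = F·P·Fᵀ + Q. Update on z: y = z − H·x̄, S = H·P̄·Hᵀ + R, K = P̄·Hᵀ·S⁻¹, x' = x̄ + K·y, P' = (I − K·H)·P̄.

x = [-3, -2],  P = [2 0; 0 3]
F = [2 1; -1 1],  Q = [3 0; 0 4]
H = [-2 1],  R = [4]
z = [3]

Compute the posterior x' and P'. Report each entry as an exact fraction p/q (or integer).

x' = [-178/73, -81/73]
P' = [181/73 246/73; 246/73 536/73]

x̄ = F·x = [-8, 1]
P̄ = F·P·Fᵀ + Q = [14 -1; -1 9]
y = z − H·x̄ = [-14]
S = H·P̄·Hᵀ + R = [73]
K = P̄·Hᵀ·S⁻¹ = [-29/73; 11/73]
x' = x̄ + K·y = [-178/73, -81/73]
P' = (I − K·H)·P̄ = [181/73 246/73; 246/73 536/73]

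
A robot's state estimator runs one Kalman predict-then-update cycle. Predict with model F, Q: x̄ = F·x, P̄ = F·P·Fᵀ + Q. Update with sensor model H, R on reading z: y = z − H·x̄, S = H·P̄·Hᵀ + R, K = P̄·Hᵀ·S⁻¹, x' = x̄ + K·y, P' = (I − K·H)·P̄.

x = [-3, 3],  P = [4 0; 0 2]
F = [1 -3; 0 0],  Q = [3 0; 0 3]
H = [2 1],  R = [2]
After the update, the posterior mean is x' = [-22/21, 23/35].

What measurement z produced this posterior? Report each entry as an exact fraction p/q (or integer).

z = [-1]

x̄ = F·x = [-12, 0]
P̄ = F·P·Fᵀ + Q = [25 0; 0 3]
S = H·P̄·Hᵀ + R = [105]
K = P̄·Hᵀ·S⁻¹ = [10/21; 1/35]
x' − x̄ = [230/21, 23/35] = K·y
y = (KᵀK)⁻¹·Kᵀ·(x' − x̄) = [23]
z = y + H·x̄ = [23] + [-24] = [-1]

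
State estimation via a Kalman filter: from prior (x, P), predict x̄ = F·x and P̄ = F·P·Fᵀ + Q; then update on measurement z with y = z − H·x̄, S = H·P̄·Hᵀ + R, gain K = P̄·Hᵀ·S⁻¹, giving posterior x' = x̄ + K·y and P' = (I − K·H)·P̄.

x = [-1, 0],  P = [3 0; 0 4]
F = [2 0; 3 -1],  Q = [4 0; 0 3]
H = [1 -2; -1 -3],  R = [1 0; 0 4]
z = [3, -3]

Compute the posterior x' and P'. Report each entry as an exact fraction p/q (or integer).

x' = [8026/3127, -191/3127]
P' = [2782/3127 586/3127; 586/3127 618/3127]

x̄ = F·x = [-2, -3]
P̄ = F·P·Fᵀ + Q = [16 18; 18 34]
y = z − H·x̄ = [-1, -14]
S = H·P̄·Hᵀ + R = [81 170; 170 434]
K = P̄·Hᵀ·S⁻¹ = [1610/3127 -1135/3127; -650/3127 -610/3127]
x' = x̄ + K·y = [8026/3127, -191/3127]
P' = (I − K·H)·P̄ = [2782/3127 586/3127; 586/3127 618/3127]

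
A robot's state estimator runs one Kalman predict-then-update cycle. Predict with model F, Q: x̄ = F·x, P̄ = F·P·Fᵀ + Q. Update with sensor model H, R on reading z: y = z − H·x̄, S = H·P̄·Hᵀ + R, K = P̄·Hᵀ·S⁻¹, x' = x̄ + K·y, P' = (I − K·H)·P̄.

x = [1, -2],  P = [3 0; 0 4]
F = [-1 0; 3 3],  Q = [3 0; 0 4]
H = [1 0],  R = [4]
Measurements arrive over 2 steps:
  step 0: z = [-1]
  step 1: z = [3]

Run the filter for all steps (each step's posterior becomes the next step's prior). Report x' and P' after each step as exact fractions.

step 0: x' = [-1, -3], P' = [12/5 -18/5; -18/5 589/10]
step 1: x' = [101/47, -528/47], P' = [108/47 72/47; 72/47 46015/94]

step 0: x̄ = F·x = [-1, -3]
step 0: P̄ = F·P·Fᵀ + Q = [6 -9; -9 67]
step 0: y = z − H·x̄ = [0]
step 0: S = H·P̄·Hᵀ + R = [10]
step 0: K = P̄·Hᵀ·S⁻¹ = [3/5; -9/10]
step 0: x' = x̄ + K·y = [-1, -3]
step 0: P' = (I − K·H)·P̄ = [12/5 -18/5; -18/5 589/10]
step 1: x̄ = F·x = [1, -12]
step 1: P̄ = F·P·Fᵀ + Q = [27/5 18/5; 18/5 4909/10]
step 1: y = z − H·x̄ = [2]
step 1: S = H·P̄·Hᵀ + R = [47/5]
step 1: K = P̄·Hᵀ·S⁻¹ = [27/47; 18/47]
step 1: x' = x̄ + K·y = [101/47, -528/47]
step 1: P' = (I − K·H)·P̄ = [108/47 72/47; 72/47 46015/94]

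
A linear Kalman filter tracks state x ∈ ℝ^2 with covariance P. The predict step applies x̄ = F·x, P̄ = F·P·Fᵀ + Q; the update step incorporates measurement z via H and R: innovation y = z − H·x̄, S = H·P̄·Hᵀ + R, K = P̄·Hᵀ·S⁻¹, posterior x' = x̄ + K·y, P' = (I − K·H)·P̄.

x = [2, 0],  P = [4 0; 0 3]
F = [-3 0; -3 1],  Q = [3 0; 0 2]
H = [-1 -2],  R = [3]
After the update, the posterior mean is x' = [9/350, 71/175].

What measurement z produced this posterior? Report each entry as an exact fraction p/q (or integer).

z = [-1]

x̄ = F·x = [-6, -6]
P̄ = F·P·Fᵀ + Q = [39 36; 36 41]
S = H·P̄·Hᵀ + R = [350]
K = P̄·Hᵀ·S⁻¹ = [-111/350; -59/175]
x' − x̄ = [2109/350, 1121/175] = K·y
y = (KᵀK)⁻¹·Kᵀ·(x' − x̄) = [-19]
z = y + H·x̄ = [-19] + [18] = [-1]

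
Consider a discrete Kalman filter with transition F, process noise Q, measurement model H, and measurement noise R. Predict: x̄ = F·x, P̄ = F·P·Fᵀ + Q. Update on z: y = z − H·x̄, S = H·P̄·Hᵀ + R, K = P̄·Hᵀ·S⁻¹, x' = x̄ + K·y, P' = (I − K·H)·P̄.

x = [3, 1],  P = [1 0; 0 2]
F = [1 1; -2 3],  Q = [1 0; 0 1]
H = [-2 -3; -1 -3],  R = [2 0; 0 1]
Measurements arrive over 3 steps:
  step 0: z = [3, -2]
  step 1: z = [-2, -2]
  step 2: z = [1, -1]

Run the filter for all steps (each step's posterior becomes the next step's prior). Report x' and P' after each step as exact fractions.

step 0: x' = [-264/1427, 235/1427], P' = [2060/1427 -904/1427; -904/1427 502/1427]
step 1: x' = [647/873682, 291472/436841], P' = [803211/873682 -181040/436841; -181040/436841 113794/436841]
step 2: x' = [-3669547/371317487, 49781989/371317487], P' = [333536351/371317487 -149760680/371317487; -149760680/371317487 94554158/371317487]

step 0: x̄ = F·x = [4, -3]
step 0: P̄ = F·P·Fᵀ + Q = [4 4; 4 23]
step 0: y = z − H·x̄ = [2, -7]
step 0: S = H·P̄·Hᵀ + R = [273 251; 251 236]
step 0: K = P̄·Hᵀ·S⁻¹ = [-704/1427 652/1427; 151/1427 -602/1427]
step 0: x' = x̄ + K·y = [-264/1427, 235/1427]
step 0: P' = (I − K·H)·P̄ = [2060/1427 -904/1427; -904/1427 502/1427]
step 1: x̄ = F·x = [-29/1427, 1233/1427]
step 1: P̄ = F·P·Fᵀ + Q = [2181/1427 -3518/1427; -3518/1427 25033/1427]
step 1: y = z − H·x̄ = [787/1427, 816/1427]
step 1: S = H·P̄·Hᵀ + R = [194659/1427 197997/1427; 197997/1427 207797/1427]
step 1: K = P̄·Hᵀ·S⁻¹ = [-260091/873682 283029/873682; 10349/436841 -160342/436841]
step 1: x' = x̄ + K·y = [647/873682, 291472/436841]
step 1: P' = (I − K·H)·P̄ = [803211/873682 -181040/436841; -181040/436841 113794/436841]
step 2: x̄ = F·x = [583591/873682, 873769/436841]
step 2: P̄ = F·P·Fᵀ + Q = [1180321/873682 -642869/436841; -642869/436841 5239889/436841]
step 2: y = z − H·x̄ = [3641739/436841, 4952523/873682]
step 2: S = H·P̄·Hᵀ + R = [42678897/436841 42553501/436841; 42553501/436841 88657577/873682]
step 2: K = P̄·Hᵀ·S⁻¹ = [-108895331/371317487 115745689/371317487; 7929443/371317487 -133901794/371317487]
step 2: x' = x̄ + K·y = [-3669547/371317487, 49781989/371317487]
step 2: P' = (I − K·H)·P̄ = [333536351/371317487 -149760680/371317487; -149760680/371317487 94554158/371317487]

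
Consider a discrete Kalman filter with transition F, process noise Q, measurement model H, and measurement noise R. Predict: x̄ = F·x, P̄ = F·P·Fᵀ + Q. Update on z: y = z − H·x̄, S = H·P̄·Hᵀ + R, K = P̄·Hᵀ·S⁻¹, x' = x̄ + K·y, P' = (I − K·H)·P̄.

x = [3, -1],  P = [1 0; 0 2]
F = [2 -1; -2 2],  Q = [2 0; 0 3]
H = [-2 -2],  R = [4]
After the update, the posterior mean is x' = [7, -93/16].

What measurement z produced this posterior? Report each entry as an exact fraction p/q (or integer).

x̄ = F·x = [7, -8]
P̄ = F·P·Fᵀ + Q = [8 -8; -8 15]
S = H·P̄·Hᵀ + R = [32]
K = P̄·Hᵀ·S⁻¹ = [0; -7/16]
x' − x̄ = [0, 35/16] = K·y
y = (KᵀK)⁻¹·Kᵀ·(x' − x̄) = [-5]
z = y + H·x̄ = [-5] + [2] = [-3]

z = [-3]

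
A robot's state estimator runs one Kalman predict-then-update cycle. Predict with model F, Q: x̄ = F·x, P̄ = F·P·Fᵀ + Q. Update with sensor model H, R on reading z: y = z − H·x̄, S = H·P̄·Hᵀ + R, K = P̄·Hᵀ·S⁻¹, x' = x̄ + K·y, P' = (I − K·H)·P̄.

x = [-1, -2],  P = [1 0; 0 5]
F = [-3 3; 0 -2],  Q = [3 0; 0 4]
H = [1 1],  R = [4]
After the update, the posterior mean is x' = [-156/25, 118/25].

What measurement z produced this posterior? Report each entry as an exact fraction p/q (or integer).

x̄ = F·x = [-3, 4]
P̄ = F·P·Fᵀ + Q = [57 -30; -30 24]
S = H·P̄·Hᵀ + R = [25]
K = P̄·Hᵀ·S⁻¹ = [27/25; -6/25]
x' − x̄ = [-81/25, 18/25] = K·y
y = (KᵀK)⁻¹·Kᵀ·(x' − x̄) = [-3]
z = y + H·x̄ = [-3] + [1] = [-2]

z = [-2]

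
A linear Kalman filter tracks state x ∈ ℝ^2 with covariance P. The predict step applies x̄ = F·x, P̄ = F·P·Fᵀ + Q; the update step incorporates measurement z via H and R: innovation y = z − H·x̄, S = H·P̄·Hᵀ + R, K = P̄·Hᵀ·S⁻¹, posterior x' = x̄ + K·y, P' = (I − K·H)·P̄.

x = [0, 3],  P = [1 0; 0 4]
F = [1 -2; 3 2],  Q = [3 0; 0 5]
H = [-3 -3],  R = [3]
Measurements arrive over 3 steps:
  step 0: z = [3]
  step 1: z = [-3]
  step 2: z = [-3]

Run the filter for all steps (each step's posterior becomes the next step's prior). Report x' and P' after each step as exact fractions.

step 0: x' = [-459/73, 387/73], P' = [1313/73 -1306/73; -1306/73 1323/73]
step 1: x' = [153552/64849, -90612/64849], P' = [288453/64849 -272534/64849; -272534/64849 278207/64849]
step 2: x' = [-9830307/15466969, 25846635/15466969], P' = [64611817/15466969 -61083186/15466969; -61083186/15466969 62688595/15466969]

step 0: x̄ = F·x = [-6, 6]
step 0: P̄ = F·P·Fᵀ + Q = [20 -13; -13 30]
step 0: y = z − H·x̄ = [3]
step 0: S = H·P̄·Hᵀ + R = [219]
step 0: K = P̄·Hᵀ·S⁻¹ = [-7/73; -17/73]
step 0: x' = x̄ + K·y = [-459/73, 387/73]
step 0: P' = (I − K·H)·P̄ = [1313/73 -1306/73; -1306/73 1323/73]
step 1: x̄ = F·x = [-1233/73, -603/73]
step 1: P̄ = F·P·Fᵀ + Q = [12048/73 3871/73; 3871/73 1802/73]
step 1: y = z − H·x̄ = [-5727/73]
step 1: S = H·P̄·Hᵀ + R = [194547/73]
step 1: K = P̄·Hᵀ·S⁻¹ = [-15919/64849; -5673/64849]
step 1: x' = x̄ + K·y = [153552/64849, -90612/64849]
step 1: P' = (I − K·H)·P̄ = [288453/64849 -272534/64849; -272534/64849 278207/64849]
step 2: x̄ = F·x = [334776/64849, 279432/64849]
step 2: P̄ = F·P·Fᵀ + Q = [2685964/64849 842667/64849; 842667/64849 762742/64849]
step 2: y = z − H·x̄ = [1648077/64849]
step 2: S = H·P̄·Hᵀ + R = [46400907/64849]
step 2: K = P̄·Hᵀ·S⁻¹ = [-3528631/15466969; -1605409/15466969]
step 2: x' = x̄ + K·y = [-9830307/15466969, 25846635/15466969]
step 2: P' = (I − K·H)·P̄ = [64611817/15466969 -61083186/15466969; -61083186/15466969 62688595/15466969]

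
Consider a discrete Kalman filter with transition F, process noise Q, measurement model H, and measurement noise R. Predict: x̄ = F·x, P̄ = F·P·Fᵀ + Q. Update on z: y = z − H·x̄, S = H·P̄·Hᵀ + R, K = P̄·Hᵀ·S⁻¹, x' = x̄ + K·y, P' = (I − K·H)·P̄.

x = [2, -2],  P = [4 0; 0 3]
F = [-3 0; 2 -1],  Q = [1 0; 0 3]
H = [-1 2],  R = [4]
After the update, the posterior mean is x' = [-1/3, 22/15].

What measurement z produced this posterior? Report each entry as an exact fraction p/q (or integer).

x̄ = F·x = [-6, 6]
P̄ = F·P·Fᵀ + Q = [37 -24; -24 22]
S = H·P̄·Hᵀ + R = [225]
K = P̄·Hᵀ·S⁻¹ = [-17/45; 68/225]
x' − x̄ = [17/3, -68/15] = K·y
y = (KᵀK)⁻¹·Kᵀ·(x' − x̄) = [-15]
z = y + H·x̄ = [-15] + [18] = [3]

z = [3]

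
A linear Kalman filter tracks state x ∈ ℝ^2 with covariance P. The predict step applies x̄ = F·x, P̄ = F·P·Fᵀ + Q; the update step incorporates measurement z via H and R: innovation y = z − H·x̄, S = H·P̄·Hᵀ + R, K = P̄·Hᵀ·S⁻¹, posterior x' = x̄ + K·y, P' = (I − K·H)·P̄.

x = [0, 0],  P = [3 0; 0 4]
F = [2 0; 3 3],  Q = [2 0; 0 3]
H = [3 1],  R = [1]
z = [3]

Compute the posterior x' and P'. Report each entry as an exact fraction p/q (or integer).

x' = [180/301, 360/301]
P' = [614/301 -1782/301; -1782/301 5466/301]

x̄ = F·x = [0, 0]
P̄ = F·P·Fᵀ + Q = [14 18; 18 66]
y = z − H·x̄ = [3]
S = H·P̄·Hᵀ + R = [301]
K = P̄·Hᵀ·S⁻¹ = [60/301; 120/301]
x' = x̄ + K·y = [180/301, 360/301]
P' = (I − K·H)·P̄ = [614/301 -1782/301; -1782/301 5466/301]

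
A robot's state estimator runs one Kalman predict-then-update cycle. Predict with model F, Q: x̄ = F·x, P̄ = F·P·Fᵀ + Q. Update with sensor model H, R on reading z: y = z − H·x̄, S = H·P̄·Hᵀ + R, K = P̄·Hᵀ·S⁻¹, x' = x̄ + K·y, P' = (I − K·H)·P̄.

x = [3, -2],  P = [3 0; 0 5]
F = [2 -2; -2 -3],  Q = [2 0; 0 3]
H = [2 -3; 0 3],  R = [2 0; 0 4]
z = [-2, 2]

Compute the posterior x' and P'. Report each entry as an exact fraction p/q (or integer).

x̄ = F·x = [10, 0]
P̄ = F·P·Fᵀ + Q = [34 18; 18 60]
y = z − H·x̄ = [-22, 2]
S = H·P̄·Hᵀ + R = [462 -432; -432 544]
K = P̄·Hᵀ·S⁻¹ = [967/2022 2583/5392; -3/337 873/2696]
x' = x̄ + K·y = [3533/8088, 1137/1348]
P' = (I − K·H)·P̄ = [11617/8088 861/1348; 861/1348 291/674]

x' = [3533/8088, 1137/1348]
P' = [11617/8088 861/1348; 861/1348 291/674]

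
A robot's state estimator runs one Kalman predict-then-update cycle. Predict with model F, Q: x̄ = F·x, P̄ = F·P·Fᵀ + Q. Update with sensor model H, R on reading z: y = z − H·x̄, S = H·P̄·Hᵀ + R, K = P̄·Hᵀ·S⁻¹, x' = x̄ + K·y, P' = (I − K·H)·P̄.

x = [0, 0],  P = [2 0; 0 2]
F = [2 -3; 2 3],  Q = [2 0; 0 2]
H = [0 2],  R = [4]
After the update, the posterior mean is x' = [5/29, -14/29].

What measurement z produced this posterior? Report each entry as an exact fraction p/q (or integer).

x̄ = F·x = [0, 0]
P̄ = F·P·Fᵀ + Q = [28 -10; -10 28]
S = H·P̄·Hᵀ + R = [116]
K = P̄·Hᵀ·S⁻¹ = [-5/29; 14/29]
x' − x̄ = [5/29, -14/29] = K·y
y = (KᵀK)⁻¹·Kᵀ·(x' − x̄) = [-1]
z = y + H·x̄ = [-1] + [0] = [-1]

z = [-1]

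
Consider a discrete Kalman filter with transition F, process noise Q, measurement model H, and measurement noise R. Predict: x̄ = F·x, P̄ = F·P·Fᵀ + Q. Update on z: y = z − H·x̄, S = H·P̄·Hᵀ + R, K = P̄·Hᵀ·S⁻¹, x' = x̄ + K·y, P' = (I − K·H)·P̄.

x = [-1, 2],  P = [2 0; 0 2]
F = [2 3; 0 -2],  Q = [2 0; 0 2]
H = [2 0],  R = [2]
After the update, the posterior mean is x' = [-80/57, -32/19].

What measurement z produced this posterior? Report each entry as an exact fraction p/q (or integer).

z = [-3]

x̄ = F·x = [4, -4]
P̄ = F·P·Fᵀ + Q = [28 -12; -12 10]
S = H·P̄·Hᵀ + R = [114]
K = P̄·Hᵀ·S⁻¹ = [28/57; -4/19]
x' − x̄ = [-308/57, 44/19] = K·y
y = (KᵀK)⁻¹·Kᵀ·(x' − x̄) = [-11]
z = y + H·x̄ = [-11] + [8] = [-3]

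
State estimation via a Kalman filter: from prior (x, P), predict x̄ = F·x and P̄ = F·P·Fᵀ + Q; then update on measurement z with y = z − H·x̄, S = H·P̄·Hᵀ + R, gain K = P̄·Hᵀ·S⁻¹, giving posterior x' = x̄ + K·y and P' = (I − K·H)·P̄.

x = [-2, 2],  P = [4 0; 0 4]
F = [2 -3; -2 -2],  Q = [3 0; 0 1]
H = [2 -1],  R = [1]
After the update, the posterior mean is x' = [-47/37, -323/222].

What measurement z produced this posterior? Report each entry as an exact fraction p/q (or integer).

z = [-1]

x̄ = F·x = [-10, 0]
P̄ = F·P·Fᵀ + Q = [55 8; 8 33]
S = H·P̄·Hᵀ + R = [222]
K = P̄·Hᵀ·S⁻¹ = [17/37; -17/222]
x' − x̄ = [323/37, -323/222] = K·y
y = (KᵀK)⁻¹·Kᵀ·(x' − x̄) = [19]
z = y + H·x̄ = [19] + [-20] = [-1]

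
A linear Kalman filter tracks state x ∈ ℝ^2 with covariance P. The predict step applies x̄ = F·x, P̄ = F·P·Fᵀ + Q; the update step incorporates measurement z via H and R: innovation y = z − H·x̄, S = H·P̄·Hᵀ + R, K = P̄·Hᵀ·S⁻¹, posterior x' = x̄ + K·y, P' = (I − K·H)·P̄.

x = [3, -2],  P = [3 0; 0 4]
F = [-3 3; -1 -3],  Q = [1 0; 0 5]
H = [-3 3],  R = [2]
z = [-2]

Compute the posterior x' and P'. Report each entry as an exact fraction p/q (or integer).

x̄ = F·x = [-15, 3]
P̄ = F·P·Fᵀ + Q = [64 -27; -27 44]
y = z − H·x̄ = [-56]
S = H·P̄·Hᵀ + R = [1460]
K = P̄·Hᵀ·S⁻¹ = [-273/1460; 213/1460]
x' = x̄ + K·y = [-1653/365, -1887/365]
P' = (I − K·H)·P̄ = [18911/1460 18729/1460; 18729/1460 18871/1460]

x' = [-1653/365, -1887/365]
P' = [18911/1460 18729/1460; 18729/1460 18871/1460]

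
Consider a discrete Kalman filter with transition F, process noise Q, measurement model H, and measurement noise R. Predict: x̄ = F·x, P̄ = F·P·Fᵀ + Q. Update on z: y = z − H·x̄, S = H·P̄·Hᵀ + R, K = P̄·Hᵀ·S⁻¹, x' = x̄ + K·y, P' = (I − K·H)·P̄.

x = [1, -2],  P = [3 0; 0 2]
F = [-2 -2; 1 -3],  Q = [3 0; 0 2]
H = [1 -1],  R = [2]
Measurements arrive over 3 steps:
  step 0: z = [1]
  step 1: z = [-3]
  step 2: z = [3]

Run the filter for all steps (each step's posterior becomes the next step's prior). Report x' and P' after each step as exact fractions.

step 0: x̄ = F·x = [2, 7]
step 0: P̄ = F·P·Fᵀ + Q = [23 6; 6 23]
step 0: y = z − H·x̄ = [6]
step 0: S = H·P̄·Hᵀ + R = [36]
step 0: K = P̄·Hᵀ·S⁻¹ = [17/36; -17/36]
step 0: x' = x̄ + K·y = [29/6, 25/6]
step 0: P' = (I − K·H)·P̄ = [539/36 505/36; 505/36 539/36]
step 1: x̄ = F·x = [-18, -23/3]
step 1: P̄ = F·P·Fᵀ + Q = [235 116; 116 608/9]
step 1: y = z − H·x̄ = [22/3]
step 1: S = H·P̄·Hᵀ + R = [653/9]
step 1: K = P̄·Hᵀ·S⁻¹ = [1071/653; 436/653]
step 1: x' = x̄ + K·y = [-3900/653, -1809/653]
step 1: P' = (I − K·H)·P̄ = [26006/653 23864/653; 23864/653 22992/653]
step 2: x̄ = F·x = [11418/653, 1527/653]
step 2: P̄ = F·P·Fᵀ + Q = [388863/653 181396/653; 181396/653 91056/653]
step 2: y = z − H·x̄ = [-7932/653]
step 2: S = H·P̄·Hᵀ + R = [118433/653]
step 2: K = P̄·Hᵀ·S⁻¹ = [207467/118433; 90340/118433]
step 2: x' = x̄ + K·y = [-449250/118433, -820413/118433]
step 2: P' = (I − K·H)·P̄ = [4612030/118433 4197096/118433; 4197096/118433 4016416/118433]

step 0: x' = [29/6, 25/6], P' = [539/36 505/36; 505/36 539/36]
step 1: x' = [-3900/653, -1809/653], P' = [26006/653 23864/653; 23864/653 22992/653]
step 2: x' = [-449250/118433, -820413/118433], P' = [4612030/118433 4197096/118433; 4197096/118433 4016416/118433]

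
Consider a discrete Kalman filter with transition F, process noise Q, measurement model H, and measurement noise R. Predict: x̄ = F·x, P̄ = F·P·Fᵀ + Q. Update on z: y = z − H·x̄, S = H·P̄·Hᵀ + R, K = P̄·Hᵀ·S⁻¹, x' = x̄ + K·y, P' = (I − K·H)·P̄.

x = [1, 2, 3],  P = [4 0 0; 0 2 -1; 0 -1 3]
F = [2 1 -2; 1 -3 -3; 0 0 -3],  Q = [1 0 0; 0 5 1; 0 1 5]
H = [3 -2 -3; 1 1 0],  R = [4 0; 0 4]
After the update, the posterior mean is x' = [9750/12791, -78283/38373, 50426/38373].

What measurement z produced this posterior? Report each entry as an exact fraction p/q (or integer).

z = [2, -1]

x̄ = F·x = [-2, -14, -9]
P̄ = F·P·Fᵀ + Q = [35 17 21; 17 36 19; 21 19 32]
S = H·P̄·Hᵀ + R = [397 -70; -70 109]
K = P̄·Hᵀ·S⁻¹ = [1504/12791 7068/12791; -4792/38373 15581/38373; -4939/38373 10910/38373]
x' − x̄ = [35332/12791, 458939/38373, 395783/38373] = K·y
y = (KᵀK)⁻¹·Kᵀ·(x' − x̄) = [-47, 15]
z = y + H·x̄ = [-47, 15] + [49, -16] = [2, -1]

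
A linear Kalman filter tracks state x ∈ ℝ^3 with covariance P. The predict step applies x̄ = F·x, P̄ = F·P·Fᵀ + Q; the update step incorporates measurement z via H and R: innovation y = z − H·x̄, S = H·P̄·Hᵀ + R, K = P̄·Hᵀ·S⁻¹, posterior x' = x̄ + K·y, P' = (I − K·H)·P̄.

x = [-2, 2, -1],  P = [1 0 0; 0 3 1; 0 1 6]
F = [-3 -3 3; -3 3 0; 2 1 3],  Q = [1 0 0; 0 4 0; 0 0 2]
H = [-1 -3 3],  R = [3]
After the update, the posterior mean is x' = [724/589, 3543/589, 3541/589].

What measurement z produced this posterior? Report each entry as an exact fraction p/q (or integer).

x̄ = F·x = [-3, 12, -5]
P̄ = F·P·Fᵀ + Q = [73 -9 33; -9 40 12; 33 12 69]
S = H·P̄·Hᵀ + R = [589]
K = P̄·Hᵀ·S⁻¹ = [53/589; -75/589; 138/589]
x' − x̄ = [2491/589, -3525/589, 6486/589] = K·y
y = (KᵀK)⁻¹·Kᵀ·(x' − x̄) = [47]
z = y + H·x̄ = [47] + [-48] = [-1]

z = [-1]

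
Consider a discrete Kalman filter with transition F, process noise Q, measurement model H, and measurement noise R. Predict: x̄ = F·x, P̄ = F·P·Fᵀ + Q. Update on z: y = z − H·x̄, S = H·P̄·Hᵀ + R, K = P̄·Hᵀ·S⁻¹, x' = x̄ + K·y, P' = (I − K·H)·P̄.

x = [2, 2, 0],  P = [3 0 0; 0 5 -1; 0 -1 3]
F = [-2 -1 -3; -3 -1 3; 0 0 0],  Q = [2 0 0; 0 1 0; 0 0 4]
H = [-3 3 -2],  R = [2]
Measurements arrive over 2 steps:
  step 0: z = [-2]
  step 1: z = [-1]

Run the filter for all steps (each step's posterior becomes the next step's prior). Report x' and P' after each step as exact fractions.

step 0: x̄ = F·x = [-6, -8, 0]
step 0: P̄ = F·P·Fᵀ + Q = [40 -4 0; -4 66 0; 0 0 4]
step 0: y = z − H·x̄ = [4]
step 0: S = H·P̄·Hᵀ + R = [1044]
step 0: K = P̄·Hᵀ·S⁻¹ = [-11/87; 35/174; -2/261]
step 0: x' = x̄ + K·y = [-566/87, -626/87, -8/261]
step 0: P' = (I − K·H)·P̄ = [676/29 654/29 -88/87; 654/29 689/29 140/87; -88/87 140/87 1028/261]
step 1: x̄ = F·x = [1766/87, 772/29, 0]
step 1: P̄ = F·P·Fᵀ + Q = [7023/29 6899/29 0; 6899/29 12002/29 0; 0 0 4]
step 1: y = z − H·x̄ = [-579/29]
step 1: S = H·P̄·Hᵀ + R = [47565/29]
step 1: K = P̄·Hᵀ·S⁻¹ = [-124/15855; 243/755; -232/47565]
step 1: x' = x̄ + K·y = [324314/15855, 15247/755, 1544/15855]
step 1: P' = (I − K·H)·P̄ = [1279351/5285 182729/755 -992/15855; 182729/755 184187/755 1944/755; -992/15855 1944/755 188404/47565]

step 0: x' = [-566/87, -626/87, -8/261], P' = [676/29 654/29 -88/87; 654/29 689/29 140/87; -88/87 140/87 1028/261]
step 1: x' = [324314/15855, 15247/755, 1544/15855], P' = [1279351/5285 182729/755 -992/15855; 182729/755 184187/755 1944/755; -992/15855 1944/755 188404/47565]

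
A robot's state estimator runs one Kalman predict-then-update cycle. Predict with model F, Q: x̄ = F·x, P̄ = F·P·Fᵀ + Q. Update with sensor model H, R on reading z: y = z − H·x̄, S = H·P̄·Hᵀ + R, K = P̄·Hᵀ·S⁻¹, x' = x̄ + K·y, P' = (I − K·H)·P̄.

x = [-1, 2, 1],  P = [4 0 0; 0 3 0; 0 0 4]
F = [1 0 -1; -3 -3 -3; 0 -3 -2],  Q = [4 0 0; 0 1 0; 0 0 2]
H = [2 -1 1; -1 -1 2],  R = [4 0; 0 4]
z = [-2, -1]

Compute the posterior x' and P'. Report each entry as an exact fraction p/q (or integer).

x' = [-534/329, -1847/329, -1433/329]
P' = [21012/6251 88180/6251 53244/6251; 88180/6251 473280/6251 284864/6251; 53244/6251 284864/6251 176188/6251]

x̄ = F·x = [-2, -6, -8]
P̄ = F·P·Fᵀ + Q = [12 0 8; 0 100 51; 8 51 45]
y = z − H·x̄ = [4, 7]
S = H·P̄·Hᵀ + R = [127 37; 37 60]
K = P̄·Hᵀ·S⁻¹ = [1772/6251 -676/6251; -3014/6251 2067/6251; -547/6251 3567/6251]
x' = x̄ + K·y = [-534/329, -1847/329, -1433/329]
P' = (I − K·H)·P̄ = [21012/6251 88180/6251 53244/6251; 88180/6251 473280/6251 284864/6251; 53244/6251 284864/6251 176188/6251]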